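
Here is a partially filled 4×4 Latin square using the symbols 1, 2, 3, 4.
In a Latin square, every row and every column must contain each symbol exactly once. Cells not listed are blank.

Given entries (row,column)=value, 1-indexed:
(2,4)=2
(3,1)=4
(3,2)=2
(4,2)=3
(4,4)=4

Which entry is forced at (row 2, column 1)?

Row 2, column 1 is narrowed to {1, 3}.
If it were 1, then row 4, column 1 would be left with no valid symbol.
So row 2, column 1 must be 3.

3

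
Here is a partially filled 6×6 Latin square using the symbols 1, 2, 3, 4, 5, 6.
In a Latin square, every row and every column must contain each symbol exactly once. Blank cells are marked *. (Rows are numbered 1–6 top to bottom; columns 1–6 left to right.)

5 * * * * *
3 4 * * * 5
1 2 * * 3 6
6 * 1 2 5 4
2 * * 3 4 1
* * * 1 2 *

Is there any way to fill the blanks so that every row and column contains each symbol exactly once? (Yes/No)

Yes

No row or column among the givens repeats a symbol, and propagating forced cells runs into no contradiction.
One valid completion exists (for instance, 5 1 3 4 6 2 / 3 4 2 6 1 5 / 1 2 4 5 3 6 / 6 3 1 2 5 4 / 2 5 6 3 4 1 / 4 6 5 1 2 3).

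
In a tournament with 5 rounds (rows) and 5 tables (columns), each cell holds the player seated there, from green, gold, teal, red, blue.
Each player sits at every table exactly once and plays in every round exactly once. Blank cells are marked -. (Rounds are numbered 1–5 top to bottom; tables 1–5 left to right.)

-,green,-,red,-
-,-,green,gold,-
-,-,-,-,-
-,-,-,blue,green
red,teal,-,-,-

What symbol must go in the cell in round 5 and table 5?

Round 5, table 4: round 5 has {teal, red} and table 4 has {gold, red, blue}, leaving only green.
Round 3, table 4: round 3 has {} and table 4 has {green, gold, red, blue}, leaving only teal.
Round 5, table 5 is narrowed to {gold, blue}.
If it were blue, propagating the remaining blanks reaches a contradiction.
So round 5, table 5 must be gold.

gold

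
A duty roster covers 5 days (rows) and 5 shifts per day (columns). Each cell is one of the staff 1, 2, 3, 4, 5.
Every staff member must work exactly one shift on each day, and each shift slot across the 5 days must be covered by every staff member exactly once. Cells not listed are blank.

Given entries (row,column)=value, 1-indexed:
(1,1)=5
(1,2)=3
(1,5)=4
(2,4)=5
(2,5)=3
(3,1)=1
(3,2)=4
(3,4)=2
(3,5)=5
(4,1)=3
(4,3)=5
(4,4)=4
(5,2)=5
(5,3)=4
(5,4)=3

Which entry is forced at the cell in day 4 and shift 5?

Day 1, shift 4: day 1 has {3, 4, 5} and shift 4 has {2, 3, 4, 5}, leaving only 1.
Day 1, shift 3: day 1 has {1, 3, 4, 5} and shift 3 has {4, 5}, leaving only 2.
Day 2, shift 3: day 2 has {3, 5} and shift 3 has {2, 4, 5}, leaving only 1.
Day 2, shift 2: day 2 has {1, 3, 5} and shift 2 has {3, 4, 5}, leaving only 2.
Day 2, shift 1: day 2 has {1, 2, 3, 5} and shift 1 has {1, 3, 5}, leaving only 4.
Day 3, shift 3: day 3 has {1, 2, 4, 5} and shift 3 has {1, 2, 4, 5}, leaving only 3.
Day 4, shift 2: day 4 has {3, 4, 5} and shift 2 has {2, 3, 4, 5}, leaving only 1.
Day 4 already has {1, 3, 4, 5} and shift 5 already has {3, 4, 5}, so day 4, shift 5 must be 2.

2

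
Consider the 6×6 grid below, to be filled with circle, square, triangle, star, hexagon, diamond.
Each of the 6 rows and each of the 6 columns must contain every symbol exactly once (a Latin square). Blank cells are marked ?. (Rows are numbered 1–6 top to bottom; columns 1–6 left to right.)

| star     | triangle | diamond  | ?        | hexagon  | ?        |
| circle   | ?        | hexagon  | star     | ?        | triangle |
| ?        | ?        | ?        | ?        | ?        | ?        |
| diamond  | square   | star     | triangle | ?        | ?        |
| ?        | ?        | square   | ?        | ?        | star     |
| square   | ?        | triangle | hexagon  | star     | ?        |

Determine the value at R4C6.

Row 2, column 2: row 2 has {circle, triangle, star, hexagon} and column 2 has {square, triangle}, leaving only diamond.
Row 2, column 5: row 2 has {circle, triangle, star, hexagon, diamond} and column 5 has {star, hexagon}, leaving only square.
Row 3, column 3: row 3 has {} and column 3 has {square, triangle, star, hexagon, diamond}, leaving only circle.
Row 4, column 5: row 4 has {square, triangle, star, diamond} and column 5 has {square, star, hexagon}, leaving only circle.
Row 4 already has {circle, square, triangle, star, diamond} and column 6 already has {triangle, star}, so row 4, column 6 must be hexagon.

hexagon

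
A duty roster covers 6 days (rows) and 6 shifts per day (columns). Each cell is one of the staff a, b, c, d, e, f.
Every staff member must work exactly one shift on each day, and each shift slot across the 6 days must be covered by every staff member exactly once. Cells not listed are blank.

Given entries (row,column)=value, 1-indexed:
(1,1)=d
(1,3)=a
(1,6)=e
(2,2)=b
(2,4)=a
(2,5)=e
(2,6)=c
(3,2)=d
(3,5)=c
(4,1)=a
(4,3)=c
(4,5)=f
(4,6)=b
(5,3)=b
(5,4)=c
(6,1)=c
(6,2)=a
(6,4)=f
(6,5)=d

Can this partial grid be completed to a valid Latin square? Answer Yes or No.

No

Day 6, shift 6: day 6 together with shift 6 already contain {a, b, c, d, e, f} — every symbol — so nothing can go there. The grid has no valid completion.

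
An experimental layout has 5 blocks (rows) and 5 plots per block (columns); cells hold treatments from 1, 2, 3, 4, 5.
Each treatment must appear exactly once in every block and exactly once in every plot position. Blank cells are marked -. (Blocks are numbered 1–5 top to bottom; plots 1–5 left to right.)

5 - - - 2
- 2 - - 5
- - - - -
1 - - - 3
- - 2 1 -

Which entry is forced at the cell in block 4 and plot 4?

2

Block 5, plot 5: block 5 has {1, 2} and plot 5 has {2, 3, 5}, leaving only 4.
Block 3, plot 5: block 3 has {} and plot 5 has {2, 3, 4, 5}, leaving only 1.
Block 5, plot 1: block 5 has {1, 2, 4} and plot 1 has {1, 5}, leaving only 3.
Block 2, plot 1: block 2 has {2, 5} and plot 1 has {1, 3, 5}, leaving only 4.
Block 2, plot 4: block 2 has {2, 4, 5} and plot 4 has {1}, leaving only 3.
Block 1, plot 4: block 1 has {2, 5} and plot 4 has {1, 3}, leaving only 4.
Block 2, plot 3: block 2 has {2, 3, 4, 5} and plot 3 has {2}, leaving only 1.
Block 1, plot 3: block 1 has {2, 4, 5} and plot 3 has {1, 2}, leaving only 3.
Block 1, plot 2: block 1 has {2, 3, 4, 5} and plot 2 has {2}, leaving only 1.
Block 3, plot 1: block 3 has {1} and plot 1 has {1, 3, 4, 5}, leaving only 2.
Block 3, plot 4: block 3 has {1, 2} and plot 4 has {1, 3, 4}, leaving only 5.
Block 4 already has {1, 3} and plot 4 already has {1, 3, 4, 5}, so block 4, plot 4 must be 2.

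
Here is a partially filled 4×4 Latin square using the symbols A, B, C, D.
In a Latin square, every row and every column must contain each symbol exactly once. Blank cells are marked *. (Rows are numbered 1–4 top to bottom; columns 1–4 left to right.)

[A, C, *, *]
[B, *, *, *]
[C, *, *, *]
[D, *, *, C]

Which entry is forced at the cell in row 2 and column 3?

Row 2, column 3 is narrowed to {A, C, D}.
If it were A, then row 2, column 4 would be left with no valid symbol.
If it were D, then row 2, column 4 would be left with no valid symbol.
So row 2, column 3 must be C.

C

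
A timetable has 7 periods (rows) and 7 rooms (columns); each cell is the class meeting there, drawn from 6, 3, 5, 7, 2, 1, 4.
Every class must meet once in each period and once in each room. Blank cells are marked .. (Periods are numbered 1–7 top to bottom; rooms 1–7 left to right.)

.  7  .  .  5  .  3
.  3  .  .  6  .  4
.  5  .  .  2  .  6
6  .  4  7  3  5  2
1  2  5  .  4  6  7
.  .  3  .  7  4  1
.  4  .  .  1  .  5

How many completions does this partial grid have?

14

Period 1, room 1: eliminating its period and room leaves {2, 4}.
Period 1, room 3: eliminating its period and room leaves {6, 2, 1}.
Period 1, room 4: eliminating its period and room leaves {6, 2, 1, 4}.
Period 1, room 6: eliminating its period and room leaves {2, 1}.
Period 2, room 1: eliminating its period and room leaves {5, 7, 2}.
Period 2, room 3: eliminating its period and room leaves {7, 2, 1}.
Period 2, room 4: eliminating its period and room leaves {5, 2, 1}.
Period 2, room 6: eliminating its period and room leaves {7, 2, 1}.
Period 3, room 1: eliminating its period and room leaves {3, 7, 4}.
Period 3, room 3: eliminating its period and room leaves {7, 1}.
Period 3, room 4: eliminating its period and room leaves {3, 1, 4}.
Period 3, room 6: eliminating its period and room leaves {3, 7, 1}.
Period 4, room 2: eliminating its period and room leaves {1}.
Period 5, room 4: eliminating its period and room leaves {3}.
Period 6, room 1: eliminating its period and room leaves {5, 2}.
Period 6, room 2: eliminating its period and room leaves {6}.
Period 6, room 4: eliminating its period and room leaves {6, 5, 2}.
Period 7, room 1: eliminating its period and room leaves {3, 7, 2}.
Period 7, room 3: eliminating its period and room leaves {6, 7, 2}.
Period 7, room 4: eliminating its period and room leaves {6, 3, 2}.
Period 7, room 6: eliminating its period and room leaves {3, 7, 2}.
Enumerating the assignments across these blanks that avoid any period or room repeat gives 14 completions.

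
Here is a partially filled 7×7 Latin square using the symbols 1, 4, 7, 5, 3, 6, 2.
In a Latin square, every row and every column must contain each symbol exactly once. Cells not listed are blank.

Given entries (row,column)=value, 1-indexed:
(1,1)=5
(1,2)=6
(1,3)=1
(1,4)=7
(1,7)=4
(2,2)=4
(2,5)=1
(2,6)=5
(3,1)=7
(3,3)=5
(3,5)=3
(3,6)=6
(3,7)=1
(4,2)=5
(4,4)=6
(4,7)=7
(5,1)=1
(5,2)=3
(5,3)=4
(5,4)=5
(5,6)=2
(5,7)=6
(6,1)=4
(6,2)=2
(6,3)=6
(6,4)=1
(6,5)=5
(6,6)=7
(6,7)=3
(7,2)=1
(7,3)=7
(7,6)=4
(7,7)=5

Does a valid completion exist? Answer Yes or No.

Row 3, column 2: row 3 together with column 2 already contain {1, 4, 7, 5, 3, 6, 2} — every symbol — so nothing can go there. The grid has no valid completion.

No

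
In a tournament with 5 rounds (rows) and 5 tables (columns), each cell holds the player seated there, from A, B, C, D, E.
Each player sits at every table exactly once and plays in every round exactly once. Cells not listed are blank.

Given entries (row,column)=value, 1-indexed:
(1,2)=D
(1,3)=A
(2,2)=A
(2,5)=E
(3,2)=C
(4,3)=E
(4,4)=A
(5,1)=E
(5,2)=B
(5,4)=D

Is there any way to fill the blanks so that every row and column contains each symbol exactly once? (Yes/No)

No

Round 4, table 2: round 4 together with table 2 already contain {A, B, C, D, E} — every symbol — so nothing can go there. The grid has no valid completion.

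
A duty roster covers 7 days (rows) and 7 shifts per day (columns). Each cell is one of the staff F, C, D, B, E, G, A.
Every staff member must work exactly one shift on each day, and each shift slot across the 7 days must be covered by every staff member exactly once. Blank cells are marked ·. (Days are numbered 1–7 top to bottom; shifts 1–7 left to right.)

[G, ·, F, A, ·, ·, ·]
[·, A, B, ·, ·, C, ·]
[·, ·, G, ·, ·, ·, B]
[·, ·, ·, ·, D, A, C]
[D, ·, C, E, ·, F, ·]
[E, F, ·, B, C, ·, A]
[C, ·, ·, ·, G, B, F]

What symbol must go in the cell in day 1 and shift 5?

Day 2, shift 1: day 2 has {C, B, A} and shift 1 has {C, D, E, G}, leaving only F.
Day 2, shift 5: day 2 has {F, C, B, A} and shift 5 has {C, D, G}, leaving only E.
Day 1 already has {F, G, A} and shift 5 already has {C, D, E, G}, so day 1, shift 5 must be B.

B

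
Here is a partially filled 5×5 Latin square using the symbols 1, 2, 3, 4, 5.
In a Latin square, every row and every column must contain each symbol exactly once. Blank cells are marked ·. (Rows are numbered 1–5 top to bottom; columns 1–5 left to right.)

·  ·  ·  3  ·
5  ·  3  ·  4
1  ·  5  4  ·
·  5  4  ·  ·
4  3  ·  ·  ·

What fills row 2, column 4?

2

Row 1, column 1: row 1 has {3} and column 1 has {1, 4, 5}, leaving only 2.
Row 1, column 3: row 1 has {2, 3} and column 3 has {3, 4, 5}, leaving only 1.
Row 1, column 2: row 1 has {1, 2, 3} and column 2 has {3, 5}, leaving only 4.
Row 1, column 5: row 1 has {1, 2, 3, 4} and column 5 has {4}, leaving only 5.
Row 3, column 2: row 3 has {1, 4, 5} and column 2 has {3, 4, 5}, leaving only 2.
Row 2, column 2: row 2 has {3, 4, 5} and column 2 has {2, 3, 4, 5}, leaving only 1.
Row 2 already has {1, 3, 4, 5} and column 4 already has {3, 4}, so row 2, column 4 must be 2.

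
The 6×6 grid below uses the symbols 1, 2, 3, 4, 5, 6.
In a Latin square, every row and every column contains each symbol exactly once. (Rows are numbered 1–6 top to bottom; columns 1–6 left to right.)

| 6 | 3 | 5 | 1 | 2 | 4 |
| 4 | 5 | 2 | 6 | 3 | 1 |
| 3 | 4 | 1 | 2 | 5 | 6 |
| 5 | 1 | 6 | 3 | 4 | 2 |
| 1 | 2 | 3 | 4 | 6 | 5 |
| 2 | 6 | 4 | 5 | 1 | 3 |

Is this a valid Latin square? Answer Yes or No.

Each row is a permutation of the 6 symbols, and so is each column.

Yes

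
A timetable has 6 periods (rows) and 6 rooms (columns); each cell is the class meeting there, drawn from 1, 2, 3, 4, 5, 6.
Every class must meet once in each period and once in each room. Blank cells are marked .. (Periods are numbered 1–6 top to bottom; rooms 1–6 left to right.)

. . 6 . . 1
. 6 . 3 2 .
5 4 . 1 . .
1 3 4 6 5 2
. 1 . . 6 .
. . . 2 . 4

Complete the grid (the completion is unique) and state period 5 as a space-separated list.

Period 2, room 1: period 2 has {2, 3, 6} and room 1 has {1, 5}, leaving only 4.
Period 2, room 6: period 2 has {2, 3, 4, 6} and room 6 has {1, 2, 4}, leaving only 5.
Period 5, room 6: period 5 has {1, 6} and room 6 has {1, 2, 4, 5}, leaving only 3.
Period 5, room 1: period 5 has {1, 3, 6} and room 1 has {1, 4, 5}, leaving only 2.
Period 5, room 3: period 5 has {1, 2, 3, 6} and room 3 has {4, 6}, leaving only 5.
Period 5, room 4: period 5 has {1, 2, 3, 5, 6} and room 4 has {1, 2, 3, 6}, leaving only 4.
So period 5 reads: 2 1 5 4 6 3.

2 1 5 4 6 3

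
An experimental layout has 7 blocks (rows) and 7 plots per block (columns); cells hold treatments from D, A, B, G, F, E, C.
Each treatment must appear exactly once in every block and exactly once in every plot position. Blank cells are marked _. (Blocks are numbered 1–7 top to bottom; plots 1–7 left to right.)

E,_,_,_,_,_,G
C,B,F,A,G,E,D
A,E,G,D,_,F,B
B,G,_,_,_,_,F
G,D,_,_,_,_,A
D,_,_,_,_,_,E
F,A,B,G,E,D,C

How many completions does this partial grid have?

7

Block 1, plot 2: eliminating its block and plot leaves {F, C}.
Block 1, plot 3: eliminating its block and plot leaves {D, A, C}.
Block 1, plot 4: eliminating its block and plot leaves {B, F, C}.
Block 1, plot 5: eliminating its block and plot leaves {D, A, B, F, C}.
Block 1, plot 6: eliminating its block and plot leaves {A, B, C}.
Block 3, plot 5: eliminating its block and plot leaves {C}.
Block 4, plot 3: eliminating its block and plot leaves {D, A, E, C}.
Block 4, plot 4: eliminating its block and plot leaves {E, C}.
Block 4, plot 5: eliminating its block and plot leaves {D, A, C}.
Block 4, plot 6: eliminating its block and plot leaves {A, C}.
Block 5, plot 3: eliminating its block and plot leaves {E, C}.
Block 5, plot 4: eliminating its block and plot leaves {B, F, E, C}.
Block 5, plot 5: eliminating its block and plot leaves {B, F, C}.
Block 5, plot 6: eliminating its block and plot leaves {B, C}.
Block 6, plot 2: eliminating its block and plot leaves {F, C}.
Block 6, plot 3: eliminating its block and plot leaves {A, C}.
Block 6, plot 4: eliminating its block and plot leaves {B, F, C}.
Block 6, plot 5: eliminating its block and plot leaves {A, B, F, C}.
Block 6, plot 6: eliminating its block and plot leaves {A, B, G, C}.
Enumerating the assignments across these blanks that avoid any block or plot repeat gives 7 completions.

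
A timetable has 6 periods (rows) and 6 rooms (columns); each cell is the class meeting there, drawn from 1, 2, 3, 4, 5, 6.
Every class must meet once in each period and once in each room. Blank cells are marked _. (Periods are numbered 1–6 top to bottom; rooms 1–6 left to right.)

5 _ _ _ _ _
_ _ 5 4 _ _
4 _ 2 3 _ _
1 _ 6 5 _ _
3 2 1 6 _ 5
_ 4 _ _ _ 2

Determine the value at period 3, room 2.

5

Period 4, room 2: period 4 has {1, 5, 6} and room 2 has {2, 4}, leaving only 3.
Period 4, room 6: period 4 has {1, 3, 5, 6} and room 6 has {2, 5}, leaving only 4.
Period 4, room 5: period 4 has {1, 3, 4, 5, 6} and room 5 has {}, leaving only 2.
Period 5, room 5: period 5 has {1, 2, 3, 5, 6} and room 5 has {2}, leaving only 4.
Period 6, room 1: period 6 has {2, 4} and room 1 has {1, 3, 4, 5}, leaving only 6.
Period 2, room 1: period 2 has {4, 5} and room 1 has {1, 3, 4, 5, 6}, leaving only 2.
Period 6, room 3: period 6 has {2, 4, 6} and room 3 has {1, 2, 5, 6}, leaving only 3.
Period 1, room 3: period 1 has {5} and room 3 has {1, 2, 3, 5, 6}, leaving only 4.
Period 6, room 4: period 6 has {2, 3, 4, 6} and room 4 has {3, 4, 5, 6}, leaving only 1.
Period 1, room 4: period 1 has {4, 5} and room 4 has {1, 3, 4, 5, 6}, leaving only 2.
Period 6, room 5: period 6 has {1, 2, 3, 4, 6} and room 5 has {2, 4}, leaving only 5.
Period 3, room 2 is narrowed to {1, 5, 6}.
If it were 1, then period 2, room 2 would be left with no valid symbol.
If it were 6, then period 2, room 2 would be left with no valid symbol.
So period 3, room 2 must be 5.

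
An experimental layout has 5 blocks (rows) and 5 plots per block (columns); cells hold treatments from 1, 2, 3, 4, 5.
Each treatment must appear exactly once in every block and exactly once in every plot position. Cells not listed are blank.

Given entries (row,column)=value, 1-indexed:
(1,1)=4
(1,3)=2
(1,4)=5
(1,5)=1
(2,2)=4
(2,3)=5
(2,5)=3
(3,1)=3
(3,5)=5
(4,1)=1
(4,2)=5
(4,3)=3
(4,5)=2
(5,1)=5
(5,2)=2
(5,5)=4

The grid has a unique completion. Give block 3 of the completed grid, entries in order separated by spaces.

Block 3, plot 2: block 3 has {3, 5} and plot 2 has {2, 4, 5}, leaving only 1.
Block 3, plot 3: block 3 has {1, 3, 5} and plot 3 has {2, 3, 5}, leaving only 4.
Block 3, plot 4: block 3 has {1, 3, 4, 5} and plot 4 has {5}, leaving only 2.
So block 3 reads: 3 1 4 2 5.

3 1 4 2 5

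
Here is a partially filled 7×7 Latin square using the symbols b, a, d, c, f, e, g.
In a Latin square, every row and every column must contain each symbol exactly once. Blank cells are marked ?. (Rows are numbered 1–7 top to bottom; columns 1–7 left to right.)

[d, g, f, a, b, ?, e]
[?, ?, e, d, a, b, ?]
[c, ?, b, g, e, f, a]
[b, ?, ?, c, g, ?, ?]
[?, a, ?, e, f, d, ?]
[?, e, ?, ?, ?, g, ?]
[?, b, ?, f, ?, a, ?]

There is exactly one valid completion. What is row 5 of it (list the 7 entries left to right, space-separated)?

Row 5, column 1: row 5 has {a, d, f, e} and column 1 has {b, d, c}, leaving only g.
Row 5, column 3: row 5 has {a, d, f, e, g} and column 3 has {b, f, e}, leaving only c.
Row 5, column 7: row 5 has {a, d, c, f, e, g} and column 7 has {a, e}, leaving only b.
So row 5 reads: g a c e f d b.

g a c e f d b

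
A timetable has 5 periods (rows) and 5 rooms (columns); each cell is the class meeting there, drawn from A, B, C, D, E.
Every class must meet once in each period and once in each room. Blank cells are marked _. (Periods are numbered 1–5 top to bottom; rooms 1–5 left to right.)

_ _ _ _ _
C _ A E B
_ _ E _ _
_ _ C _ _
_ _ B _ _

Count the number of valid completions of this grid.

56

Period 1, room 1: eliminating its period and room leaves {A, B, D, E}.
Period 1, room 2: eliminating its period and room leaves {A, B, C, D, E}.
Period 1, room 3: eliminating its period and room leaves {D}.
Period 1, room 4: eliminating its period and room leaves {A, B, C, D}.
Period 1, room 5: eliminating its period and room leaves {A, C, D, E}.
Period 2, room 2: eliminating its period and room leaves {D}.
Period 3, room 1: eliminating its period and room leaves {A, B, D}.
Period 3, room 2: eliminating its period and room leaves {A, B, C, D}.
Period 3, room 4: eliminating its period and room leaves {A, B, C, D}.
Period 3, room 5: eliminating its period and room leaves {A, C, D}.
Period 4, room 1: eliminating its period and room leaves {A, B, D, E}.
Period 4, room 2: eliminating its period and room leaves {A, B, D, E}.
Period 4, room 4: eliminating its period and room leaves {A, B, D}.
Period 4, room 5: eliminating its period and room leaves {A, D, E}.
Period 5, room 1: eliminating its period and room leaves {A, D, E}.
Period 5, room 2: eliminating its period and room leaves {A, C, D, E}.
Period 5, room 4: eliminating its period and room leaves {A, C, D}.
Period 5, room 5: eliminating its period and room leaves {A, C, D, E}.
Enumerating the assignments across these blanks that avoid any period or room repeat gives 56 completions.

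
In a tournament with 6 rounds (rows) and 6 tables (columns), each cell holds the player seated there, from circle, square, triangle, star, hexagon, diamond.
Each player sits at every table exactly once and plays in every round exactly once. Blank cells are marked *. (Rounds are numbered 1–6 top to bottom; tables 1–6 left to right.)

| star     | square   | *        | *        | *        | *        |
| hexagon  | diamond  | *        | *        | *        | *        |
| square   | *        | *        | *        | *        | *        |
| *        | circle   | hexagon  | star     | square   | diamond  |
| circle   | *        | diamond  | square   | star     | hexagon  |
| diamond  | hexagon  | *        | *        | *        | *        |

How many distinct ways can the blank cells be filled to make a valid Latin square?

16

Round 1, table 3: eliminating its round and table leaves {circle, triangle}.
Round 1, table 4: eliminating its round and table leaves {circle, triangle, hexagon, diamond}.
Round 1, table 5: eliminating its round and table leaves {circle, triangle, hexagon, diamond}.
Round 1, table 6: eliminating its round and table leaves {circle, triangle}.
Round 2, table 3: eliminating its round and table leaves {circle, square, triangle, star}.
Round 2, table 4: eliminating its round and table leaves {circle, triangle}.
Round 2, table 5: eliminating its round and table leaves {circle, triangle}.
Round 2, table 6: eliminating its round and table leaves {circle, square, triangle, star}.
Round 3, table 2: eliminating its round and table leaves {triangle, star}.
Round 3, table 3: eliminating its round and table leaves {circle, triangle, star}.
Round 3, table 4: eliminating its round and table leaves {circle, triangle, hexagon, diamond}.
Round 3, table 5: eliminating its round and table leaves {circle, triangle, hexagon, diamond}.
Round 3, table 6: eliminating its round and table leaves {circle, triangle, star}.
Round 4, table 1: eliminating its round and table leaves {triangle}.
Round 5, table 2: eliminating its round and table leaves {triangle}.
Round 6, table 3: eliminating its round and table leaves {circle, square, triangle, star}.
Round 6, table 4: eliminating its round and table leaves {circle, triangle}.
Round 6, table 5: eliminating its round and table leaves {circle, triangle}.
Round 6, table 6: eliminating its round and table leaves {circle, square, triangle, star}.
Enumerating the assignments across these blanks that avoid any round or table repeat gives 16 completions.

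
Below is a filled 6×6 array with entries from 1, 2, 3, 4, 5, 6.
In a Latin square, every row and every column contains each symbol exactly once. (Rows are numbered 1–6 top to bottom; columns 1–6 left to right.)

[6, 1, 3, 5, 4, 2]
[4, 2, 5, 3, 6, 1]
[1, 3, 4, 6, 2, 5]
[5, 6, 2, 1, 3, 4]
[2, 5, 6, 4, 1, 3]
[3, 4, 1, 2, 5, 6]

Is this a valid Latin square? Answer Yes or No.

Each row is a permutation of the 6 symbols, and so is each column.

Yes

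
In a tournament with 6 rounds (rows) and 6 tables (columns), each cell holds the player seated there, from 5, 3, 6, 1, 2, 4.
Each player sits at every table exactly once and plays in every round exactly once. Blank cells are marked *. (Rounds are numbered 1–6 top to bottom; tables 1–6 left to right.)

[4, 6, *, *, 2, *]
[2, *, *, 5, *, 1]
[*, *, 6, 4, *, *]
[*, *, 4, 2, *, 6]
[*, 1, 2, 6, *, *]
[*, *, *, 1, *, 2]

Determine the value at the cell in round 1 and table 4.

3

Round 1 already has {6, 2, 4} and table 4 already has {5, 6, 1, 2, 4}, so round 1, table 4 must be 3.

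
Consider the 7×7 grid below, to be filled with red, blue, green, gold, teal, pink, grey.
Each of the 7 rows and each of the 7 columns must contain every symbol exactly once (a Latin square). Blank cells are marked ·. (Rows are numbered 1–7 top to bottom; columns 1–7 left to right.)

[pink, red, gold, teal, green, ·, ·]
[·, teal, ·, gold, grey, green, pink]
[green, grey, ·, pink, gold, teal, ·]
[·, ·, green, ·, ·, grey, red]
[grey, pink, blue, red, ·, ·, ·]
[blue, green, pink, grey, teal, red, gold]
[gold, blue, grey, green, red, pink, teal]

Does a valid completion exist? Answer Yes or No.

Row 5, column 5: row 5 together with column 5 already contain {red, blue, green, gold, teal, pink, grey} — every symbol — so nothing can go there. The grid has no valid completion.

No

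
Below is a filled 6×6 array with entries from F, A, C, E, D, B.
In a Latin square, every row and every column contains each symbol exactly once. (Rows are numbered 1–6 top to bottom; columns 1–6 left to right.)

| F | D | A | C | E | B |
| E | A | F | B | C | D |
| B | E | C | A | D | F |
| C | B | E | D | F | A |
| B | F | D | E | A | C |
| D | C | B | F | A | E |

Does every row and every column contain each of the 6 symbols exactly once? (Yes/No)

Every row is a permutation, but column 1 contains B twice (at rows 3 and 5).

No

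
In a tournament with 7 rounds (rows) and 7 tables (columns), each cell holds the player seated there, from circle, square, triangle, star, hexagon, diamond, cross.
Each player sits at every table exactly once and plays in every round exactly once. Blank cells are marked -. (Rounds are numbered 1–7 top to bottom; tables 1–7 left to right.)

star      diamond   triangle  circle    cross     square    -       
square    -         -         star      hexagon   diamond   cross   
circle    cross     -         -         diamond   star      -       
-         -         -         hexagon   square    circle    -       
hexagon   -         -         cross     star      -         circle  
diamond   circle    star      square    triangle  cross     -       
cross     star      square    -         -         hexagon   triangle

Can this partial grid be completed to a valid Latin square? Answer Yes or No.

No

Round 1, table 7: round 1 has {circle, square, triangle, star, diamond, cross} and table 7 has {circle, triangle, cross}, so it must be hexagon.
Now round 6, table 7: round 6 together with table 7 already contain {circle, square, triangle, star, hexagon, diamond, cross} — every symbol — so nothing can go there. The grid has no valid completion.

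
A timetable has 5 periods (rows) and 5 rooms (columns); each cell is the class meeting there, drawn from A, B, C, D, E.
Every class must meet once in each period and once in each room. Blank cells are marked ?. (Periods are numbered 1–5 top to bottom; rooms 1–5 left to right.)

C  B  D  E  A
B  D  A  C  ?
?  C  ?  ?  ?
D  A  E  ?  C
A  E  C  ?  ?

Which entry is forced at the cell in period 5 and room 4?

Period 2, room 5: period 2 has {A, B, C, D} and room 5 has {A, C}, leaving only E.
Period 3, room 1: period 3 has {C} and room 1 has {A, B, C, D}, leaving only E.
Period 3, room 3: period 3 has {C, E} and room 3 has {A, C, D, E}, leaving only B.
Period 3, room 5: period 3 has {B, C, E} and room 5 has {A, C, E}, leaving only D.
Period 3, room 4: period 3 has {B, C, D, E} and room 4 has {C, E}, leaving only A.
Period 4, room 4: period 4 has {A, C, D, E} and room 4 has {A, C, E}, leaving only B.
Period 5 already has {A, C, E} and room 4 already has {A, B, C, E}, so period 5, room 4 must be D.

D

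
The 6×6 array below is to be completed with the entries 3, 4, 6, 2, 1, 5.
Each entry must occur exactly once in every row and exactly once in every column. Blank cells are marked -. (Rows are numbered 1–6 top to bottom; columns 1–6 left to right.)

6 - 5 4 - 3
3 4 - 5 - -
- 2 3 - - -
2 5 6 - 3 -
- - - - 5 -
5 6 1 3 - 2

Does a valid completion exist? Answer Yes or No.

Yes

No row or column among the givens repeats a symbol, and propagating forced cells runs into no contradiction.
One valid completion exists (for instance, 6 1 5 4 2 3 / 3 4 2 5 6 1 / 4 2 3 6 1 5 / 2 5 6 1 3 4 / 1 3 4 2 5 6 / 5 6 1 3 4 2).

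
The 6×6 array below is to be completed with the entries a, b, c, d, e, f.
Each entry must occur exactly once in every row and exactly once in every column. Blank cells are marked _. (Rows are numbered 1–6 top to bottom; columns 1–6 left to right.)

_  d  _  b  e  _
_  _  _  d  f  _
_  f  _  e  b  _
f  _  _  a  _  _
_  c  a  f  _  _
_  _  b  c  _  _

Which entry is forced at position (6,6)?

Row 5, column 5: row 5 has {a, c, f} and column 5 has {b, e, f}, leaving only d.
Row 4, column 5: row 4 has {a, f} and column 5 has {b, d, e, f}, leaving only c.
Row 6, column 5: row 6 has {b, c} and column 5 has {b, c, d, e, f}, leaving only a.
Row 6, column 2: row 6 has {a, b, c} and column 2 has {c, d, f}, leaving only e.
Row 4, column 2: row 4 has {a, c, f} and column 2 has {c, d, e, f}, leaving only b.
Row 2, column 2: row 2 has {d, f} and column 2 has {b, c, d, e, f}, leaving only a.
Row 6, column 1: row 6 has {a, b, c, e} and column 1 has {f}, leaving only d.
Row 6 already has {a, b, c, d, e} and column 6 already has {}, so row 6, column 6 must be f.

f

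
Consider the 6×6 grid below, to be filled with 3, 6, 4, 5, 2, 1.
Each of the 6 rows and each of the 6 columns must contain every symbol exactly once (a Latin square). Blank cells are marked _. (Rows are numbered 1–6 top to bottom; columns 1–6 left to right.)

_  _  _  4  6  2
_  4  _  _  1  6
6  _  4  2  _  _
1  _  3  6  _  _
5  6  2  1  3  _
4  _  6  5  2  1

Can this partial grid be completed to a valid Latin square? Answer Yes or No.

No row or column among the givens repeats a symbol, and propagating forced cells runs into no contradiction.
One valid completion exists (for instance, 3 5 1 4 6 2 / 2 4 5 3 1 6 / 6 1 4 2 5 3 / 1 2 3 6 4 5 / 5 6 2 1 3 4 / 4 3 6 5 2 1).

Yes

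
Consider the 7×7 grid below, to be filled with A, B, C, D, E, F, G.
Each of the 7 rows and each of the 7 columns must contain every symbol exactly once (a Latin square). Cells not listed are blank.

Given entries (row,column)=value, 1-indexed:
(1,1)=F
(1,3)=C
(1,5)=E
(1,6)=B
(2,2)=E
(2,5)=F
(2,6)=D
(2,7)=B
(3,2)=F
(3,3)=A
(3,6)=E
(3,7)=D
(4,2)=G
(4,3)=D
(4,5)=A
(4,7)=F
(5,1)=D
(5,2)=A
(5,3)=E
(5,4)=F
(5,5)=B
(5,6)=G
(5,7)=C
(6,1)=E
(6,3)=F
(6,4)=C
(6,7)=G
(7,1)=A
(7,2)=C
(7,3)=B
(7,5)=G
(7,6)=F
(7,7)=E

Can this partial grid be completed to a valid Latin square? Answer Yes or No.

Yes

No row or column among the givens repeats a symbol, and propagating forced cells runs into no contradiction.
One valid completion exists (for instance, F D C G E B A / C E G A F D B / G F A B C E D / B G D E A C F / D A E F B G C / E B F C D A G / A C B D G F E).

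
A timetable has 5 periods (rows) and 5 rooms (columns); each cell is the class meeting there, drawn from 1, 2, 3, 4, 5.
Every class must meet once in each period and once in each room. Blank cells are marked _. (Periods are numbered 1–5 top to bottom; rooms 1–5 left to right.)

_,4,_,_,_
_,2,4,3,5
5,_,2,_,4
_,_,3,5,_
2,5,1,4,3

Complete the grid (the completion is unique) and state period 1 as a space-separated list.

3 4 5 2 1

Period 1, room 3: period 1 has {4} and room 3 has {1, 2, 3, 4}, leaving only 5.
Period 2, room 1: period 2 has {2, 3, 4, 5} and room 1 has {2, 5}, leaving only 1.
Period 1, room 1: period 1 has {4, 5} and room 1 has {1, 2, 5}, leaving only 3.
Period 3, room 4: period 3 has {2, 4, 5} and room 4 has {3, 4, 5}, leaving only 1.
Period 1, room 4: period 1 has {3, 4, 5} and room 4 has {1, 3, 4, 5}, leaving only 2.
Period 1, room 5: period 1 has {2, 3, 4, 5} and room 5 has {3, 4, 5}, leaving only 1.
So period 1 reads: 3 4 5 2 1.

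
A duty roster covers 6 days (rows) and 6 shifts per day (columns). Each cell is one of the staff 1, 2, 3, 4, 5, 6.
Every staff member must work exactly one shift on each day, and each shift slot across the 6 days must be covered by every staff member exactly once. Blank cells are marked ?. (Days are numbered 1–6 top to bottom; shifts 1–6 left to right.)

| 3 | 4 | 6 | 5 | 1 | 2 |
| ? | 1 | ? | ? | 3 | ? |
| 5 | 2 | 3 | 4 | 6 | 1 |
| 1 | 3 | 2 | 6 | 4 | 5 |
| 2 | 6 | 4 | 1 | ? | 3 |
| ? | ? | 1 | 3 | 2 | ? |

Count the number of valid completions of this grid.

Day 2, shift 1: eliminating its day and shift leaves {4, 6}.
Day 2, shift 3: eliminating its day and shift leaves {5}.
Day 2, shift 4: eliminating its day and shift leaves {2}.
Day 2, shift 6: eliminating its day and shift leaves {4, 6}.
Day 5, shift 5: eliminating its day and shift leaves {5}.
Day 6, shift 1: eliminating its day and shift leaves {4, 6}.
Day 6, shift 2: eliminating its day and shift leaves {5}.
Day 6, shift 6: eliminating its day and shift leaves {4, 6}.
Enumerating the assignments across these blanks that avoid any day or shift repeat gives 2 completions.

2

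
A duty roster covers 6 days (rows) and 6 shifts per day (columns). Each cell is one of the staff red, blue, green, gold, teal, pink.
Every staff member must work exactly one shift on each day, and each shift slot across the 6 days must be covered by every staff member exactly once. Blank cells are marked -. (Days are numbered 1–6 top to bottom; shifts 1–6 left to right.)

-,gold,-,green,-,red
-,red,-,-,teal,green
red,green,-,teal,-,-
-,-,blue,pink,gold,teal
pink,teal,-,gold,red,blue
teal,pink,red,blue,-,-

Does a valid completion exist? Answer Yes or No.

Day 2, shift 4: day 2 together with shift 4 already contain {red, blue, green, gold, teal, pink} — every symbol — so nothing can go there. The grid has no valid completion.

No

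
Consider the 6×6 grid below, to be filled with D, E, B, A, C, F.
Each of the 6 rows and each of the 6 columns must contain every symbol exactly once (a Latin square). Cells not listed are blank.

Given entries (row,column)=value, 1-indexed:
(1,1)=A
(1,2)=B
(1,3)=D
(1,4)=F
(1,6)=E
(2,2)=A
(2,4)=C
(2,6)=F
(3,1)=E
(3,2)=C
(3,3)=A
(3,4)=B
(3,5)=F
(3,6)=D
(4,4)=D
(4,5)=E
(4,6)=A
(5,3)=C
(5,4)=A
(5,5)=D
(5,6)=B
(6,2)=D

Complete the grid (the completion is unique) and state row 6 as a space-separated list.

B D F E A C

Row 6, column 4: row 6 has {D} and column 4 has {D, B, A, C, F}, leaving only E.
Row 6, column 6: row 6 has {D, E} and column 6 has {D, E, B, A, F}, leaving only C.
Row 1, column 5: row 1 has {D, E, B, A, F} and column 5 has {D, E, F}, leaving only C.
Row 2, column 5: row 2 has {A, C, F} and column 5 has {D, E, C, F}, leaving only B.
Row 6, column 5: row 6 has {D, E, C} and column 5 has {D, E, B, C, F}, leaving only A.
Row 2, column 1: row 2 has {B, A, C, F} and column 1 has {E, A}, leaving only D.
Row 2, column 3: row 2 has {D, B, A, C, F} and column 3 has {D, A, C}, leaving only E.
Row 4, column 2: row 4 has {D, E, A} and column 2 has {D, B, A, C}, leaving only F.
Row 4, column 3: row 4 has {D, E, A, F} and column 3 has {D, E, A, C}, leaving only B.
Row 6, column 3: row 6 has {D, E, A, C} and column 3 has {D, E, B, A, C}, leaving only F.
Row 6, column 1: row 6 has {D, E, A, C, F} and column 1 has {D, E, A}, leaving only B.
So row 6 reads: B D F E A C.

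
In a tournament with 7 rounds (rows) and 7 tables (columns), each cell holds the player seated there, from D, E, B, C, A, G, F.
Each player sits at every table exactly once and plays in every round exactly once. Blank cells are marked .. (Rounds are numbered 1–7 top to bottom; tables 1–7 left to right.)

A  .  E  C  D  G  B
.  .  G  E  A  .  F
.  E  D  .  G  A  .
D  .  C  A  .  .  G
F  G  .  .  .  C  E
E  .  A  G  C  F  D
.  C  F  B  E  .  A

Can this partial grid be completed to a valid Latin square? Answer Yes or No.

Round 1, table 2: round 1 has {D, E, B, C, A, G} and table 2 has {E, C, G}, so it must be F.
Round 3, table 4: round 3 has {D, E, A, G} and table 4 has {E, B, C, A, G}, so it must be F.
Round 3, table 7: round 3 has {D, E, A, G, F} and table 7 has {D, E, B, A, G, F}, so it must be C.
Round 3, table 1: round 3 has {D, E, C, A, G, F} and table 1 has {D, E, A, F}, so it must be B.
Round 2, table 1: round 2 has {E, A, G, F} and table 1 has {D, E, B, A, F}, so it must be C.
Round 4, table 2: round 4 has {D, C, A, G} and table 2 has {E, C, G, F}, so it must be B.
Now round 6, table 2: round 6 together with table 2 already contain {D, E, B, C, A, G, F} — every symbol — so nothing can go there. The grid has no valid completion.

No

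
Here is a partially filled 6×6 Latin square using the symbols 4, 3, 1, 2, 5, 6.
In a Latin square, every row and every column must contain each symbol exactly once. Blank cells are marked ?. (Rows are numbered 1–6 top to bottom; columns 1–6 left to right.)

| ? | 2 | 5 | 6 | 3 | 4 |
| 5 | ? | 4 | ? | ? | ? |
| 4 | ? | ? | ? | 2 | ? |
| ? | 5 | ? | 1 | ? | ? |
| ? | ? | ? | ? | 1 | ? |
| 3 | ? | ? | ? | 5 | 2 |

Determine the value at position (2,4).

2

Row 1, column 1: row 1 has {4, 3, 2, 5, 6} and column 1 has {4, 3, 5}, leaving only 1.
Row 2, column 5: row 2 has {4, 5} and column 5 has {3, 1, 2, 5}, leaving only 6.
Row 4, column 5: row 4 has {1, 5} and column 5 has {3, 1, 2, 5, 6}, leaving only 4.
Row 6, column 4: row 6 has {3, 2, 5} and column 4 has {1, 6}, leaving only 4.
Row 2, column 4 is narrowed to {3, 2}.
If it were 3, then row 2, column 6 would be left with no valid symbol.
So row 2, column 4 must be 2.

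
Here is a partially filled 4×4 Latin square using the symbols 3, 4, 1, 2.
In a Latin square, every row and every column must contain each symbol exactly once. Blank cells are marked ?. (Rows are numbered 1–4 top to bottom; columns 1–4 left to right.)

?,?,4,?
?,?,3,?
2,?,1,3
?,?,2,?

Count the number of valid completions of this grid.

4

Row 1, column 1: eliminating its row and column leaves {3, 1}.
Row 1, column 2: eliminating its row and column leaves {3, 1, 2}.
Row 1, column 4: eliminating its row and column leaves {1, 2}.
Row 2, column 1: eliminating its row and column leaves {4, 1}.
Row 2, column 2: eliminating its row and column leaves {4, 1, 2}.
Row 2, column 4: eliminating its row and column leaves {4, 1, 2}.
Row 3, column 2: eliminating its row and column leaves {4}.
Row 4, column 1: eliminating its row and column leaves {3, 4, 1}.
Row 4, column 2: eliminating its row and column leaves {3, 4, 1}.
Row 4, column 4: eliminating its row and column leaves {4, 1}.
Enumerating the assignments across these blanks that avoid any row or column repeat gives 4 completions.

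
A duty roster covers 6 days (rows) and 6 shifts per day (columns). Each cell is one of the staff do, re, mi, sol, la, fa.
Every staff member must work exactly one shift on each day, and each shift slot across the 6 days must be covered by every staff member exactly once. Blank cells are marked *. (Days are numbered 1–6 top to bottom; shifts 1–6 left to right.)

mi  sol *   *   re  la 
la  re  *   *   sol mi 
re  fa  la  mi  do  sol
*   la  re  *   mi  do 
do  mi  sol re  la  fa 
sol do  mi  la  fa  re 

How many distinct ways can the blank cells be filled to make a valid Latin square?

2

Day 1, shift 3: eliminating its day and shift leaves {do, fa}.
Day 1, shift 4: eliminating its day and shift leaves {do, fa}.
Day 2, shift 3: eliminating its day and shift leaves {do, fa}.
Day 2, shift 4: eliminating its day and shift leaves {do, fa}.
Day 4, shift 1: eliminating its day and shift leaves {fa}.
Day 4, shift 4: eliminating its day and shift leaves {sol, fa}.
Enumerating the assignments across these blanks that avoid any day or shift repeat gives 2 completions.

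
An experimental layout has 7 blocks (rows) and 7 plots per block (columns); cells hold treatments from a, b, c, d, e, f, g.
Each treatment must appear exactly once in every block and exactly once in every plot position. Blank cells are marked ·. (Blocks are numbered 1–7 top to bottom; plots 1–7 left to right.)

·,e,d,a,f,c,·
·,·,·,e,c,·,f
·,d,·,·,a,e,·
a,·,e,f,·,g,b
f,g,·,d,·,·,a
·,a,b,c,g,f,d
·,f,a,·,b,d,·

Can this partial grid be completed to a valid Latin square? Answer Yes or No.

Yes

No block or plot among the givens repeats a symbol, and propagating forced cells runs into no contradiction.
One valid completion exists (for instance, b e d a f c g / d b g e c a f / g d f b a e c / a c e f d g b / f g c d e b a / e a b c g f d / c f a g b d e).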